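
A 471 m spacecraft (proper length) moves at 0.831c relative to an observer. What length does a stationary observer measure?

Proper length L₀ = 471 m
γ = 1/√(1 - 0.831²) = 1.798
L = L₀/γ = 471/1.798 = 262.0 m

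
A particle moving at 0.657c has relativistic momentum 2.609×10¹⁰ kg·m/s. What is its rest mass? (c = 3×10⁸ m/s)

γ = 1/√(1 - 0.657²) = 1.3265
v = 0.657 × 3×10⁸ = 1.971×10⁸ m/s
m = p/(γv) = 2.609×10¹⁰/(1.3265 × 1.971×10⁸) = 99.79 kg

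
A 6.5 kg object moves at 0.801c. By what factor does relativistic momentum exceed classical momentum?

p_rel = γmv, p_class = mv
Ratio = γ = 1/√(1 - 0.801²) = 1.670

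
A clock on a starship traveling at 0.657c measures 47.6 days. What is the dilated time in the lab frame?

Proper time Δt₀ = 47.6 days
γ = 1/√(1 - 0.657²) = 1.3265
Δt = γΔt₀ = 1.3265 × 47.6 = 63.14 days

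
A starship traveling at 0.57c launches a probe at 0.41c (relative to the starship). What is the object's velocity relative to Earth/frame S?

u = (u' + v)/(1 + u'v/c²)
Numerator: 0.41 + 0.57 = 0.98
Denominator: 1 + 0.2337 = 1.2337
u = 0.98/1.2337 = 0.7944c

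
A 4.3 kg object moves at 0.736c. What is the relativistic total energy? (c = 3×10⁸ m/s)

γ = 1/√(1 - 0.736²) = 1.47715
mc² = 4.3 × (3×10⁸)² = 3.870×10¹⁷ J
E = γmc² = 1.47715 × 3.870×10¹⁷ = 5.717×10¹⁷ J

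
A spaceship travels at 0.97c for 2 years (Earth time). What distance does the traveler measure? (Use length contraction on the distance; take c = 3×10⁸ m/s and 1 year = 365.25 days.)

Earth distance: d = v × t = 0.97c × 2 yr = 1.8367×10¹⁶ m
γ = 4.1135
d' = d/γ = 1.8367×10¹⁶/4.1135 = 4.465×10¹⁵ m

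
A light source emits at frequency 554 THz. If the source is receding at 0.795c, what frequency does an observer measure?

β = v/c = 0.795
(1-β)/(1+β) = 0.205/1.795 = 0.1142
Doppler factor = √(0.1142) = 0.3379
f_obs = 554 × 0.3379 = 187.2 THz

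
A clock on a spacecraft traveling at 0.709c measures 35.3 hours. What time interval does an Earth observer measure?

Proper time Δt₀ = 35.3 hours
γ = 1/√(1 - 0.709²) = 1.418
Δt = γΔt₀ = 1.418 × 35.3 = 50.06 hours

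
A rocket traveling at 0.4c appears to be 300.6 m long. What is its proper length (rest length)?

Contracted length L = 300.6 m
γ = 1/√(1 - 0.4²) = 1.091
L₀ = γL = 1.091 × 300.6 = 328.0 m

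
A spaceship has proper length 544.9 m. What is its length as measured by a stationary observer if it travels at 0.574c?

Proper length L₀ = 544.9 m
γ = 1/√(1 - 0.574²) = 1.2212
L = L₀/γ = 544.9/1.2212 = 446.2 m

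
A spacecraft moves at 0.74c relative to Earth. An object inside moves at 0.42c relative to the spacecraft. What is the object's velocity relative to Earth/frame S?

u = (u' + v)/(1 + u'v/c²)
Numerator: 0.42 + 0.74 = 1.16
Denominator: 1 + 0.3108 = 1.3108
u = 1.16/1.3108 = 0.8850c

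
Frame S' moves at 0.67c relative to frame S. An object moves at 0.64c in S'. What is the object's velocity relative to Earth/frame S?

u = (u' + v)/(1 + u'v/c²)
Numerator: 0.64 + 0.67 = 1.31
Denominator: 1 + 0.4288 = 1.4288
u = 1.31/1.4288 = 0.9169c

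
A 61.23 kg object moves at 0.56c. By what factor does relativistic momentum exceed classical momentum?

p_rel = γmv, p_class = mv
Ratio = γ = 1/√(1 - 0.56²) = 1.207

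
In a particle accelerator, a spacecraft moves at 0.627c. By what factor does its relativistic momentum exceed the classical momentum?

p_rel = γmv, p_class = mv
Ratio = γ = 1/√(1 - 0.627²)
= 1/√(0.606871) = 1.284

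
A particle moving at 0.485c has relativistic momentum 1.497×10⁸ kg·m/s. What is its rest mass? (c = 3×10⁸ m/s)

γ = 1/√(1 - 0.485²) = 1.1435
v = 0.485 × 3×10⁸ = 1.455×10⁸ m/s
m = p/(γv) = 1.497×10⁸/(1.1435 × 1.455×10⁸) = 0.8998 kg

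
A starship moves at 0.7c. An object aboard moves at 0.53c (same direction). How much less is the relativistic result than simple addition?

Classical: u' + v = 0.53 + 0.7 = 1.23c
Relativistic: u = (0.53 + 0.7)/(1 + 0.371) = 1.23/1.371 = 0.8972c
Difference: 1.23 - 0.8972 = 0.3328c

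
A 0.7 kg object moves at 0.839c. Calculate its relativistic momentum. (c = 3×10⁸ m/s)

γ = 1/√(1 - 0.839²) = 1.838
v = 0.839 × 3×10⁸ = 2.517×10⁸ m/s
p = γmv = 1.838 × 0.7 × 2.517×10⁸ = 3.238×10⁸ kg·m/s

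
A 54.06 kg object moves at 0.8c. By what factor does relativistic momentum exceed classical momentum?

p_rel = γmv, p_class = mv
Ratio = γ = 1/√(1 - 0.8²) = 1.667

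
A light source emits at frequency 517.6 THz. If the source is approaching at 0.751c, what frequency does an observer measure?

β = v/c = 0.751
(1+β)/(1-β) = 1.751/0.249 = 7.032
Doppler factor = √(7.032) = 2.652
f_obs = 517.6 × 2.652 = 1373 THz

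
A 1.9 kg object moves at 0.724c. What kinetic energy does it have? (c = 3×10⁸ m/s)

γ = 1/√(1 - 0.724²) = 1.4497
γ - 1 = 0.4497
KE = (γ-1)mc² = 0.4497 × 1.9 × (3×10⁸)² = 7.690×10¹⁶ J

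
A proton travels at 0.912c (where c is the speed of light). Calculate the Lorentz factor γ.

v/c = 0.912, so (v/c)² = 0.831744
1 - (v/c)² = 0.168256
γ = 1/√(0.168256) = 2.438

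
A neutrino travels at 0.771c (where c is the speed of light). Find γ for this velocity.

v/c = 0.771, so (v/c)² = 0.594441
1 - (v/c)² = 0.405559
γ = 1/√(0.405559) = 1.570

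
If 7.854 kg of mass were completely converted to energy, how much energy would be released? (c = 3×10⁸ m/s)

Using E = mc²:
c² = (3×10⁸)² = 9×10¹⁶ m²/s²
E = 7.854 × 9×10¹⁶ = 7.069×10¹⁷ J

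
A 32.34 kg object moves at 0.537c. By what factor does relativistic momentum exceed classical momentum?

p_rel = γmv, p_class = mv
Ratio = γ = 1/√(1 - 0.537²) = 1.185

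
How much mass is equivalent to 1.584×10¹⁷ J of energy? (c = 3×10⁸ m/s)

From E = mc², we get m = E/c²
c² = (3×10⁸)² = 9×10¹⁶ m²/s²
m = 1.584×10¹⁷ / 9×10¹⁶ = 1.760 kg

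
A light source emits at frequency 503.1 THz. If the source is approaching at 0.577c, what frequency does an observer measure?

β = v/c = 0.577
(1+β)/(1-β) = 1.577/0.423 = 3.728
Doppler factor = √(3.728) = 1.9308
f_obs = 503.1 × 1.9308 = 971.4 THz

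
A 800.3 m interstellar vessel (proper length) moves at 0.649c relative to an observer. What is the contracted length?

Proper length L₀ = 800.3 m
γ = 1/√(1 - 0.649²) = 1.3144
L = L₀/γ = 800.3/1.3144 = 608.9 m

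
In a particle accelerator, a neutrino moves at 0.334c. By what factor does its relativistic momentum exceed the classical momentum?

p_rel = γmv, p_class = mv
Ratio = γ = 1/√(1 - 0.334²)
= 1/√(0.888444) = 1.061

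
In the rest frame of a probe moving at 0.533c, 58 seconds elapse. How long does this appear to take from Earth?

Proper time Δt₀ = 58 seconds
γ = 1/√(1 - 0.533²) = 1.1819
Δt = γΔt₀ = 1.1819 × 58 = 68.55 seconds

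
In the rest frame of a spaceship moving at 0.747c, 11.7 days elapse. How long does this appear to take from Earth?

Proper time Δt₀ = 11.7 days
γ = 1/√(1 - 0.747²) = 1.504
Δt = γΔt₀ = 1.504 × 11.7 = 17.60 days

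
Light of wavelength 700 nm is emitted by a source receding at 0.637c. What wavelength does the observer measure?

β = 0.637
Wavelength Doppler factor = √(1.637/0.363) = √(4.510) = 2.124
λ_obs = 700 × 2.124 = 1487 nm (redshift)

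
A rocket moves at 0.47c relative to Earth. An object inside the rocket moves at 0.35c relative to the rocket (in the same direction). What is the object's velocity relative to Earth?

u = (u' + v)/(1 + u'v/c²)
Numerator: 0.35 + 0.47 = 0.82
Denominator: 1 + 0.1645 = 1.1645
u = 0.82/1.1645 = 0.7042c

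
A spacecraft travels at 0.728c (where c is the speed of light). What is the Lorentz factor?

v/c = 0.728, so (v/c)² = 0.529984
1 - (v/c)² = 0.470016
γ = 1/√(0.470016) = 1.459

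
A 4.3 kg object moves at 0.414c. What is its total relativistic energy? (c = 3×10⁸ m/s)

γ = 1/√(1 - 0.414²) = 1.09857
mc² = 4.3 × (3×10⁸)² = 3.870×10¹⁷ J
E = γmc² = 1.09857 × 3.870×10¹⁷ = 4.251×10¹⁷ J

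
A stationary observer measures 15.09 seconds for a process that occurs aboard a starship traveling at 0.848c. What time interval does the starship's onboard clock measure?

Dilated time Δt = 15.09 seconds
γ = 1/√(1 - 0.848²) = 1.8868
Δt₀ = Δt/γ = 15.09/1.8868 = 7.998 seconds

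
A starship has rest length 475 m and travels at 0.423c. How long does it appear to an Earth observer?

Proper length L₀ = 475 m
γ = 1/√(1 - 0.423²) = 1.1036
L = L₀/γ = 475/1.1036 = 430.4 m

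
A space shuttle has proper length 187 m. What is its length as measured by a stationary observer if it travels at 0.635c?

Proper length L₀ = 187 m
γ = 1/√(1 - 0.635²) = 1.294
L = L₀/γ = 187/1.294 = 144.5 m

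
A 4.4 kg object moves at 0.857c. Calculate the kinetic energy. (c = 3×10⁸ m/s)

γ = 1/√(1 - 0.857²) = 1.9406
γ - 1 = 0.9406
KE = (γ-1)mc² = 0.9406 × 4.4 × (3×10⁸)² = 3.725×10¹⁷ J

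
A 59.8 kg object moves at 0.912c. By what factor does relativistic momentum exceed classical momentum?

p_rel = γmv, p_class = mv
Ratio = γ = 1/√(1 - 0.912²) = 2.438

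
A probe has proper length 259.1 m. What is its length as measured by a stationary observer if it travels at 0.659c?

Proper length L₀ = 259.1 m
γ = 1/√(1 - 0.659²) = 1.3295
L = L₀/γ = 259.1/1.3295 = 194.9 m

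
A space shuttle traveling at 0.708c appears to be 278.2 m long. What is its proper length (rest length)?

Contracted length L = 278.2 m
γ = 1/√(1 - 0.708²) = 1.416
L₀ = γL = 1.416 × 278.2 = 393.9 m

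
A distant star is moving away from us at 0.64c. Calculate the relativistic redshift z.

β = 0.64
(1+β)/(1-β) = 1.64/0.36 = 4.556
√(4.556) = 2.134
z = 2.134 - 1 = 1.134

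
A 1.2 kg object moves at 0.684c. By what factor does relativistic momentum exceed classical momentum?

p_rel = γmv, p_class = mv
Ratio = γ = 1/√(1 - 0.684²) = 1.371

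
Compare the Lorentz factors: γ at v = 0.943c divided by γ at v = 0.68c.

γ₁ = 1/√(1 - 0.943²) = 3.005
γ₂ = 1/√(1 - 0.68²) = 1.364
γ₁/γ₂ = 3.005/1.364 = 2.203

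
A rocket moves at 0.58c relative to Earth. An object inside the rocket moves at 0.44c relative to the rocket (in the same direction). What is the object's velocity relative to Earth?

u = (u' + v)/(1 + u'v/c²)
Numerator: 0.44 + 0.58 = 1.02
Denominator: 1 + 0.2552 = 1.2552
u = 1.02/1.2552 = 0.8126c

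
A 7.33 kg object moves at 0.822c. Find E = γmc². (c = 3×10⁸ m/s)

γ = 1/√(1 - 0.822²) = 1.756
mc² = 7.33 × (3×10⁸)² = 6.597×10¹⁷ J
E = γmc² = 1.756 × 6.597×10¹⁷ = 1.158×10¹⁸ J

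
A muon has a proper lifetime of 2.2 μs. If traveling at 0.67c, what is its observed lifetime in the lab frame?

Proper lifetime τ₀ = 2.2 μs
γ = 1/√(1 - 0.67²) = 1.3471
τ = γτ₀ = 1.3471 × 2.2 μs = 2.964 μs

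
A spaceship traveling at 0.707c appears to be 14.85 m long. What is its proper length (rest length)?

Contracted length L = 14.85 m
γ = 1/√(1 - 0.707²) = 1.414
L₀ = γL = 1.414 × 14.85 = 21.00 m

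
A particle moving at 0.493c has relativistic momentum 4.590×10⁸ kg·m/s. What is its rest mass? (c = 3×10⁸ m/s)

γ = 1/√(1 - 0.493²) = 1.1494
v = 0.493 × 3×10⁸ = 1.479×10⁸ m/s
m = p/(γv) = 4.590×10⁸/(1.1494 × 1.479×10⁸) = 2.700 kg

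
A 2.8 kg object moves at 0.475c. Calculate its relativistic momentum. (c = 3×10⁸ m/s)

γ = 1/√(1 - 0.475²) = 1.1364
v = 0.475 × 3×10⁸ = 1.425×10⁸ m/s
p = γmv = 1.1364 × 2.8 × 1.425×10⁸ = 4.534×10⁸ kg·m/s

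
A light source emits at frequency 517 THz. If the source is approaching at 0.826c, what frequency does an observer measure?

β = v/c = 0.826
(1+β)/(1-β) = 1.826/0.174 = 10.49
Doppler factor = √(10.49) = 3.239
f_obs = 517 × 3.239 = 1675 THz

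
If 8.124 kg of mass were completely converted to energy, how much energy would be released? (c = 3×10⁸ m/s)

Using E = mc²:
c² = (3×10⁸)² = 9×10¹⁶ m²/s²
E = 8.124 × 9×10¹⁶ = 7.312×10¹⁷ J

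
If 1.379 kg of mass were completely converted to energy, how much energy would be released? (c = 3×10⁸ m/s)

Using E = mc²:
c² = (3×10⁸)² = 9×10¹⁶ m²/s²
E = 1.379 × 9×10¹⁶ = 1.241×10¹⁷ J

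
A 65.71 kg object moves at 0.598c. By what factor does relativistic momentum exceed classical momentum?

p_rel = γmv, p_class = mv
Ratio = γ = 1/√(1 - 0.598²) = 1.248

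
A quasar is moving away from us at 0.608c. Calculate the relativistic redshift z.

β = 0.608
(1+β)/(1-β) = 1.608/0.392 = 4.102
√(4.102) = 2.025
z = 2.025 - 1 = 1.025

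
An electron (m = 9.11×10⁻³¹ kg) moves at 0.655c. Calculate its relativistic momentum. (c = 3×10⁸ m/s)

γ = 1/√(1 - 0.655²) = 1.3234
v = 0.655 × 3×10⁸ = 1.965×10⁸ m/s
p = γmv = 1.3234 × 9.11×10⁻³¹ × 1.965×10⁸ = 2.369×10⁻²² kg·m/s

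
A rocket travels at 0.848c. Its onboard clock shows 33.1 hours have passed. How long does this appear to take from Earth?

Proper time Δt₀ = 33.1 hours
γ = 1/√(1 - 0.848²) = 1.8868
Δt = γΔt₀ = 1.8868 × 33.1 = 62.45 hours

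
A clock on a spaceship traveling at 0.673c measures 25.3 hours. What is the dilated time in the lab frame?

Proper time Δt₀ = 25.3 hours
γ = 1/√(1 - 0.673²) = 1.352
Δt = γΔt₀ = 1.352 × 25.3 = 34.21 hours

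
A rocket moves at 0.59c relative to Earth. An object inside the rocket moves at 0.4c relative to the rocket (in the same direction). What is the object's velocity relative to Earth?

u = (u' + v)/(1 + u'v/c²)
Numerator: 0.4 + 0.59 = 0.99
Denominator: 1 + 0.236 = 1.236
u = 0.99/1.236 = 0.8010c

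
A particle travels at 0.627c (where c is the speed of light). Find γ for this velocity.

v/c = 0.627, so (v/c)² = 0.393129
1 - (v/c)² = 0.606871
γ = 1/√(0.606871) = 1.284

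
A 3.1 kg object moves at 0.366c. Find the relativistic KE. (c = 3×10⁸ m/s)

γ = 1/√(1 - 0.366²) = 1.07456
γ - 1 = 0.07456
KE = (γ-1)mc² = 0.07456 × 3.1 × (3×10⁸)² = 2.080×10¹⁶ J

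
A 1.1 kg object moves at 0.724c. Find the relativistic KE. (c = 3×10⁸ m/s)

γ = 1/√(1 - 0.724²) = 1.4497
γ - 1 = 0.4497
KE = (γ-1)mc² = 0.4497 × 1.1 × (3×10⁸)² = 4.452×10¹⁶ J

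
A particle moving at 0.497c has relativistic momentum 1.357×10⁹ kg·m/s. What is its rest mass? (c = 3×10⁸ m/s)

γ = 1/√(1 - 0.497²) = 1.1524
v = 0.497 × 3×10⁸ = 1.491×10⁸ m/s
m = p/(γv) = 1.357×10⁹/(1.1524 × 1.491×10⁸) = 7.898 kg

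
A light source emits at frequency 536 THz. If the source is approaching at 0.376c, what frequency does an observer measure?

β = v/c = 0.376
(1+β)/(1-β) = 1.376/0.624 = 2.20513
Doppler factor = √(2.20513) = 1.48497
f_obs = 536 × 1.48497 = 795.9 THz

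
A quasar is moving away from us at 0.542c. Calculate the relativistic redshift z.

β = 0.542
(1+β)/(1-β) = 1.542/0.458 = 3.367
√(3.367) = 1.8349
z = 1.8349 - 1 = 0.8349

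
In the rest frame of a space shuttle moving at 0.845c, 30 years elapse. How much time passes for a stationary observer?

Proper time Δt₀ = 30 years
γ = 1/√(1 - 0.845²) = 1.870
Δt = γΔt₀ = 1.870 × 30 = 56.10 years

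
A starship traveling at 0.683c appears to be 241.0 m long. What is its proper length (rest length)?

Contracted length L = 241.0 m
γ = 1/√(1 - 0.683²) = 1.369
L₀ = γL = 1.369 × 241.0 = 329.9 m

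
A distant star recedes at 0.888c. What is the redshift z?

β = 0.888
(1+β)/(1-β) = 1.888/0.112 = 16.86
√(16.86) = 4.106
z = 4.106 - 1 = 3.106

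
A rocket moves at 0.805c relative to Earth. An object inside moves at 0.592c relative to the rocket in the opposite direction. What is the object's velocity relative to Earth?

Object's velocity in rocket frame is u' = -0.592c
u = (u' + v)/(1 + u'v/c²) = (v - 0.592)/(1 - 0.592·v/c²)
Numerator: 0.805 - 0.592 = 0.213
Denominator: 1 - 0.47656 = 0.52344
u = 0.213/0.52344 = 0.4069c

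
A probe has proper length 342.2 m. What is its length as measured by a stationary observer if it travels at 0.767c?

Proper length L₀ = 342.2 m
γ = 1/√(1 - 0.767²) = 1.558
L = L₀/γ = 342.2/1.558 = 219.6 m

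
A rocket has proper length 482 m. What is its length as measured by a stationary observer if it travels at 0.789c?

Proper length L₀ = 482 m
γ = 1/√(1 - 0.789²) = 1.628
L = L₀/γ = 482/1.628 = 296.1 m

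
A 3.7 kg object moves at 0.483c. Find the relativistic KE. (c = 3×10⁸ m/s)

γ = 1/√(1 - 0.483²) = 1.14205
γ - 1 = 0.14205
KE = (γ-1)mc² = 0.14205 × 3.7 × (3×10⁸)² = 4.730×10¹⁶ J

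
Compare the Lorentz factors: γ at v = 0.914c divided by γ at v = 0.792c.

γ₁ = 1/√(1 - 0.914²) = 2.465
γ₂ = 1/√(1 - 0.792²) = 1.638
γ₁/γ₂ = 2.465/1.638 = 1.505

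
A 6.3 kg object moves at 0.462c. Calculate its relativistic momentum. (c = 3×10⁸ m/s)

γ = 1/√(1 - 0.462²) = 1.12755
v = 0.462 × 3×10⁸ = 1.386×10⁸ m/s
p = γmv = 1.12755 × 6.3 × 1.386×10⁸ = 9.846×10⁸ kg·m/s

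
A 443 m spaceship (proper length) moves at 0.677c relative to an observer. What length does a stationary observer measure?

Proper length L₀ = 443 m
γ = 1/√(1 - 0.677²) = 1.359
L = L₀/γ = 443/1.359 = 326.0 m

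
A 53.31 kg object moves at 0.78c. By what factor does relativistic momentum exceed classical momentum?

p_rel = γmv, p_class = mv
Ratio = γ = 1/√(1 - 0.78²) = 1.598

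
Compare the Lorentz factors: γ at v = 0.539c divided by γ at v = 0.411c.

γ₁ = 1/√(1 - 0.539²) = 1.187
γ₂ = 1/√(1 - 0.411²) = 1.097
γ₁/γ₂ = 1.187/1.097 = 1.082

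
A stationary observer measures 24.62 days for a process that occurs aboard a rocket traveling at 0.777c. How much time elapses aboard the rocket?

Dilated time Δt = 24.62 days
γ = 1/√(1 - 0.777²) = 1.5886
Δt₀ = Δt/γ = 24.62/1.5886 = 15.50 days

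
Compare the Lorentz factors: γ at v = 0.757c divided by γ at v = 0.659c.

γ₁ = 1/√(1 - 0.757²) = 1.5304
γ₂ = 1/√(1 - 0.659²) = 1.3295
γ₁/γ₂ = 1.5304/1.3295 = 1.151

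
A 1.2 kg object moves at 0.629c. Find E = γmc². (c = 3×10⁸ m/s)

γ = 1/√(1 - 0.629²) = 1.286
mc² = 1.2 × (3×10⁸)² = 1.080×10¹⁷ J
E = γmc² = 1.286 × 1.080×10¹⁷ = 1.389×10¹⁷ J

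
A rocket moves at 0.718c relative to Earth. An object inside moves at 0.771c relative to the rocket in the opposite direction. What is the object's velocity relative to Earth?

Object's velocity in rocket frame is u' = -0.771c
u = (u' + v)/(1 + u'v/c²) = (v - 0.771)/(1 - 0.771·v/c²)
Numerator: 0.718 - 0.771 = -0.053
Denominator: 1 - 0.553578 = 0.446422
u = -0.053/0.446422 = -0.1187c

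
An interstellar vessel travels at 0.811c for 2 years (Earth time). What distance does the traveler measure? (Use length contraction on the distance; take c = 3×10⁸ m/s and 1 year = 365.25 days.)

Earth distance: d = v × t = 0.811c × 2 yr = 1.5356×10¹⁶ m
γ = 1.7093
d' = d/γ = 1.5356×10¹⁶/1.7093 = 8.984×10¹⁵ m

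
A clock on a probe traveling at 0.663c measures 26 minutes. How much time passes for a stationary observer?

Proper time Δt₀ = 26 minutes
γ = 1/√(1 - 0.663²) = 1.3358
Δt = γΔt₀ = 1.3358 × 26 = 34.73 minutes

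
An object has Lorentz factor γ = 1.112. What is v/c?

From γ = 1/√(1 - v²/c²):
1/γ² = 1/1.112² = 0.8087
v²/c² = 1 - 0.8087 = 0.1913
v/c = √(0.1913) = 0.4374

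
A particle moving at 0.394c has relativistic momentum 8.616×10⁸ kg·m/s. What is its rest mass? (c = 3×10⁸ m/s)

γ = 1/√(1 - 0.394²) = 1.088
v = 0.394 × 3×10⁸ = 1.182×10⁸ m/s
m = p/(γv) = 8.616×10⁸/(1.088 × 1.182×10⁸) = 6.700 kg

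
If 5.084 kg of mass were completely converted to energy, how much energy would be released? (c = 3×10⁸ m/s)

Using E = mc²:
c² = (3×10⁸)² = 9×10¹⁶ m²/s²
E = 5.084 × 9×10¹⁶ = 4.576×10¹⁷ J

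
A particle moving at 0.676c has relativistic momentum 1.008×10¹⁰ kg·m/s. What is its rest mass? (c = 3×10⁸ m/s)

γ = 1/√(1 - 0.676²) = 1.357
v = 0.676 × 3×10⁸ = 2.028×10⁸ m/s
m = p/(γv) = 1.008×10¹⁰/(1.357 × 2.028×10⁸) = 36.63 kg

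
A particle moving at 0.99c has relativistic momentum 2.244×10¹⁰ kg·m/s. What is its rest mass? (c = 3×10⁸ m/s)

γ = 1/√(1 - 0.99²) = 7.089
v = 0.99 × 3×10⁸ = 2.970×10⁸ m/s
m = p/(γv) = 2.244×10¹⁰/(7.089 × 2.970×10⁸) = 10.66 kg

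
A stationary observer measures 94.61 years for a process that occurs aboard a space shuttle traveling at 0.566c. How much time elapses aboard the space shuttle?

Dilated time Δt = 94.61 years
γ = 1/√(1 - 0.566²) = 1.213
Δt₀ = Δt/γ = 94.61/1.213 = 78.00 years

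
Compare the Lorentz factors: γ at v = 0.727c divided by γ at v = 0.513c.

γ₁ = 1/√(1 - 0.727²) = 1.456
γ₂ = 1/√(1 - 0.513²) = 1.165
γ₁/γ₂ = 1.456/1.165 = 1.250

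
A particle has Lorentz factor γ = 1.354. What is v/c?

From γ = 1/√(1 - v²/c²):
1/γ² = 1/1.354² = 0.5455
v²/c² = 1 - 0.5455 = 0.4545
v/c = √(0.4545) = 0.6742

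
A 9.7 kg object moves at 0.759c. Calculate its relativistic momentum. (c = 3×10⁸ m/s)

γ = 1/√(1 - 0.759²) = 1.5359
v = 0.759 × 3×10⁸ = 2.277×10⁸ m/s
p = γmv = 1.5359 × 9.7 × 2.277×10⁸ = 3.392×10⁹ kg·m/s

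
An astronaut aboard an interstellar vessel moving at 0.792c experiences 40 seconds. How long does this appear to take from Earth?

Proper time Δt₀ = 40 seconds
γ = 1/√(1 - 0.792²) = 1.638
Δt = γΔt₀ = 1.638 × 40 = 65.52 seconds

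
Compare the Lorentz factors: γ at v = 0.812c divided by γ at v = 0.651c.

γ₁ = 1/√(1 - 0.812²) = 1.713
γ₂ = 1/√(1 - 0.651²) = 1.317
γ₁/γ₂ = 1.713/1.317 = 1.301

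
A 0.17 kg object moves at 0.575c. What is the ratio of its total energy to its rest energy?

E = γmc², E₀ = mc²
E/E₀ = γ = 1/√(1 - 0.575²) = 1.222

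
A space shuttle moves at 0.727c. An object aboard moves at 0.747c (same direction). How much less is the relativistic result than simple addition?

Classical: u' + v = 0.747 + 0.727 = 1.474c
Relativistic: u = (0.747 + 0.727)/(1 + 0.543069) = 1.474/1.543069 = 0.9552c
Difference: 1.474 - 0.9552 = 0.5188c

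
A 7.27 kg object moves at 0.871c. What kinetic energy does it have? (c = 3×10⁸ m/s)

γ = 1/√(1 - 0.871²) = 2.0355
γ - 1 = 1.0355
KE = (γ-1)mc² = 1.0355 × 7.27 × (3×10⁸)² = 6.775×10¹⁷ J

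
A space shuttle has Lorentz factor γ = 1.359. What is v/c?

From γ = 1/√(1 - v²/c²):
1/γ² = 1/1.359² = 0.54145
v²/c² = 1 - 0.54145 = 0.45855
v/c = √(0.45855) = 0.6772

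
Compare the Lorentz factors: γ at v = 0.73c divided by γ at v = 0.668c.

γ₁ = 1/√(1 - 0.73²) = 1.463
γ₂ = 1/√(1 - 0.668²) = 1.344
γ₁/γ₂ = 1.463/1.344 = 1.089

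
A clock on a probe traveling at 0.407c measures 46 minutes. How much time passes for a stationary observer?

Proper time Δt₀ = 46 minutes
γ = 1/√(1 - 0.407²) = 1.0948
Δt = γΔt₀ = 1.0948 × 46 = 50.36 minutes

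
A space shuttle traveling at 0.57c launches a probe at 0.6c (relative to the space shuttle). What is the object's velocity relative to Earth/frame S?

u = (u' + v)/(1 + u'v/c²)
Numerator: 0.6 + 0.57 = 1.17
Denominator: 1 + 0.342 = 1.342
u = 1.17/1.342 = 0.8718c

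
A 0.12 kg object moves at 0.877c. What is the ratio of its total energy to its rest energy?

E = γmc², E₀ = mc²
E/E₀ = γ = 1/√(1 - 0.877²) = 2.081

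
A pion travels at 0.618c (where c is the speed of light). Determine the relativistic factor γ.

v/c = 0.618, so (v/c)² = 0.381924
1 - (v/c)² = 0.618076
γ = 1/√(0.618076) = 1.272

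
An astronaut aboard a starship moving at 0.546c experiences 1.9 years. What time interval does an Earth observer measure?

Proper time Δt₀ = 1.9 years
γ = 1/√(1 - 0.546²) = 1.1936
Δt = γΔt₀ = 1.1936 × 1.9 = 2.268 years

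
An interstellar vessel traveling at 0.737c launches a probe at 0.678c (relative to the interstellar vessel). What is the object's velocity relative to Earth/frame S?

u = (u' + v)/(1 + u'v/c²)
Numerator: 0.678 + 0.737 = 1.415
Denominator: 1 + 0.499686 = 1.499686
u = 1.415/1.499686 = 0.9435c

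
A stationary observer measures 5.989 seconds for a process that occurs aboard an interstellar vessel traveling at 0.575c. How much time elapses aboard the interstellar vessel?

Dilated time Δt = 5.989 seconds
γ = 1/√(1 - 0.575²) = 1.2223
Δt₀ = Δt/γ = 5.989/1.2223 = 4.900 seconds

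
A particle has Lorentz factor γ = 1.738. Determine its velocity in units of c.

From γ = 1/√(1 - v²/c²):
1/γ² = 1/1.738² = 0.3311
v²/c² = 1 - 0.3311 = 0.6689
v/c = √(0.6689) = 0.8179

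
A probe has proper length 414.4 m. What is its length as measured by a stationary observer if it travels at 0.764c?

Proper length L₀ = 414.4 m
γ = 1/√(1 - 0.764²) = 1.550
L = L₀/γ = 414.4/1.550 = 267.4 m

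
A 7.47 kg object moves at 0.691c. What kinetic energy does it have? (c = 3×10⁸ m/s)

γ = 1/√(1 - 0.691²) = 1.3834
γ - 1 = 0.3834
KE = (γ-1)mc² = 0.3834 × 7.47 × (3×10⁸)² = 2.578×10¹⁷ J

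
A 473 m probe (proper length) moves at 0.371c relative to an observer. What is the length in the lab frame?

Proper length L₀ = 473 m
γ = 1/√(1 - 0.371²) = 1.077
L = L₀/γ = 473/1.077 = 439.2 m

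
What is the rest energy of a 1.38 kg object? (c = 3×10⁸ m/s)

c² = (3×10⁸)² = 9.000×10¹⁶ m²/s²
E₀ = mc² = 1.38 × 9.000×10¹⁶ = 1.242×10¹⁷ J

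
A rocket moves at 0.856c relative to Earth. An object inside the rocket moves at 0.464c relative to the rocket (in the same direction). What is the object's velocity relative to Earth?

u = (u' + v)/(1 + u'v/c²)
Numerator: 0.464 + 0.856 = 1.32
Denominator: 1 + 0.397184 = 1.397184
u = 1.32/1.397184 = 0.9448c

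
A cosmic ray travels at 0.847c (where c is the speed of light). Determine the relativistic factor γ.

v/c = 0.847, so (v/c)² = 0.717409
1 - (v/c)² = 0.282591
γ = 1/√(0.282591) = 1.881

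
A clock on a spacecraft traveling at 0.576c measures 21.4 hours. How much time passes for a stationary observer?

Proper time Δt₀ = 21.4 hours
γ = 1/√(1 - 0.576²) = 1.2233
Δt = γΔt₀ = 1.2233 × 21.4 = 26.18 hours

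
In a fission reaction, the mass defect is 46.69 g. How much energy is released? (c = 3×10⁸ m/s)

Convert mass defect: Δm = 46.69 g = 0.04669 kg
E = Δm·c² = 0.04669 × (3×10⁸)²
= 0.04669 × 9×10¹⁶ = 4.202×10¹⁵ J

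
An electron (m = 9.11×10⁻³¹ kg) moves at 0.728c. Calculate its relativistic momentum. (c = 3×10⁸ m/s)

γ = 1/√(1 - 0.728²) = 1.4586
v = 0.728 × 3×10⁸ = 2.184×10⁸ m/s
p = γmv = 1.4586 × 9.11×10⁻³¹ × 2.184×10⁸ = 2.902×10⁻²² kg·m/s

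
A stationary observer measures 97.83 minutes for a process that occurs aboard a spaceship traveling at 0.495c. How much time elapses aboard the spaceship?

Dilated time Δt = 97.83 minutes
γ = 1/√(1 - 0.495²) = 1.151
Δt₀ = Δt/γ = 97.83/1.151 = 85.00 minutes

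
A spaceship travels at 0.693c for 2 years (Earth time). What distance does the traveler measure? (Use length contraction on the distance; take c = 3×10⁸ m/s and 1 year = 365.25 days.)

Earth distance: d = v × t = 0.693c × 2 yr = 1.3122×10¹⁶ m
γ = 1.3871
d' = d/γ = 1.3122×10¹⁶/1.3871 = 9.460×10¹⁵ m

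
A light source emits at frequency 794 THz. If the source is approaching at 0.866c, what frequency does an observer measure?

β = v/c = 0.866
(1+β)/(1-β) = 1.866/0.134 = 13.93
Doppler factor = √(13.93) = 3.732
f_obs = 794 × 3.732 = 2963 THz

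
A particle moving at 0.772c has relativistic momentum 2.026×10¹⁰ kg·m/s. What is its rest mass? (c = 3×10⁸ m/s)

γ = 1/√(1 - 0.772²) = 1.5733
v = 0.772 × 3×10⁸ = 2.316×10⁸ m/s
m = p/(γv) = 2.026×10¹⁰/(1.5733 × 2.316×10⁸) = 55.60 kg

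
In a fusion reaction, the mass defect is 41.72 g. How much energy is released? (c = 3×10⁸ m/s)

Convert mass defect: Δm = 41.72 g = 0.04172 kg
E = Δm·c² = 0.04172 × (3×10⁸)²
= 0.04172 × 9×10¹⁶ = 3.755×10¹⁵ J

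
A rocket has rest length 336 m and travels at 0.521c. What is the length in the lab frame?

Proper length L₀ = 336 m
γ = 1/√(1 - 0.521²) = 1.1716
L = L₀/γ = 336/1.1716 = 286.8 m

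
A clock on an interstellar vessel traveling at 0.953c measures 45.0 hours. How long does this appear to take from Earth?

Proper time Δt₀ = 45.0 hours
γ = 1/√(1 - 0.953²) = 3.301
Δt = γΔt₀ = 3.301 × 45.0 = 148.5 hours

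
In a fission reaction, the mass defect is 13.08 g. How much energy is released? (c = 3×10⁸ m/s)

Convert mass defect: Δm = 13.08 g = 0.01308 kg
E = Δm·c² = 0.01308 × (3×10⁸)²
= 0.01308 × 9×10¹⁶ = 1.177×10¹⁵ J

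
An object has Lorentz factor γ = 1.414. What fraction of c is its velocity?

From γ = 1/√(1 - v²/c²):
1/γ² = 1/1.414² = 0.5002
v²/c² = 1 - 0.5002 = 0.4998
v/c = √(0.4998) = 0.7070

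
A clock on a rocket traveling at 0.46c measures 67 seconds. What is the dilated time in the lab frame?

Proper time Δt₀ = 67 seconds
γ = 1/√(1 - 0.46²) = 1.1262
Δt = γΔt₀ = 1.1262 × 67 = 75.46 seconds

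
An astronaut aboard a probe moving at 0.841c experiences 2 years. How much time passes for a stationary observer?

Proper time Δt₀ = 2 years
γ = 1/√(1 - 0.841²) = 1.8483
Δt = γΔt₀ = 1.8483 × 2 = 3.697 years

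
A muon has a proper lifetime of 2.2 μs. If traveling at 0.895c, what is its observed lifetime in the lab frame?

Proper lifetime τ₀ = 2.2 μs
γ = 1/√(1 - 0.895²) = 2.242
τ = γτ₀ = 2.242 × 2.2 μs = 4.932 μs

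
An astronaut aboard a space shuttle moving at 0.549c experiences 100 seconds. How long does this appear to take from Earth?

Proper time Δt₀ = 100 seconds
γ = 1/√(1 - 0.549²) = 1.196
Δt = γΔt₀ = 1.196 × 100 = 119.6 seconds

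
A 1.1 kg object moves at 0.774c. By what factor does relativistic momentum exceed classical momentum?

p_rel = γmv, p_class = mv
Ratio = γ = 1/√(1 - 0.774²) = 1.579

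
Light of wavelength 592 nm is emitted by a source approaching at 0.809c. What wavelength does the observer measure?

β = 0.809
Wavelength Doppler factor = √(0.191/1.809) = √(0.105583) = 0.32494
λ_obs = 592 × 0.32494 = 192.4 nm (blueshift)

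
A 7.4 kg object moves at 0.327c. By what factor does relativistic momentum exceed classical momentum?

p_rel = γmv, p_class = mv
Ratio = γ = 1/√(1 - 0.327²) = 1.058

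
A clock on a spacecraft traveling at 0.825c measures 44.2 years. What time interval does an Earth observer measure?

Proper time Δt₀ = 44.2 years
γ = 1/√(1 - 0.825²) = 1.7695
Δt = γΔt₀ = 1.7695 × 44.2 = 78.21 years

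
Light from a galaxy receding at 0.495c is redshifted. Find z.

β = 0.495
(1+β)/(1-β) = 1.495/0.505 = 2.9604
√(2.9604) = 1.7206
z = 1.7206 - 1 = 0.7206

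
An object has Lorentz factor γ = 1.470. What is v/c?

From γ = 1/√(1 - v²/c²):
1/γ² = 1/1.470² = 0.46277
v²/c² = 1 - 0.46277 = 0.53723
v/c = √(0.53723) = 0.7330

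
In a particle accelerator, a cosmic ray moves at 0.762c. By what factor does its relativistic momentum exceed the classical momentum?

p_rel = γmv, p_class = mv
Ratio = γ = 1/√(1 - 0.762²)
= 1/√(0.419356) = 1.544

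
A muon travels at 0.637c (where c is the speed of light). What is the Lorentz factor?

v/c = 0.637, so (v/c)² = 0.405769
1 - (v/c)² = 0.594231
γ = 1/√(0.594231) = 1.297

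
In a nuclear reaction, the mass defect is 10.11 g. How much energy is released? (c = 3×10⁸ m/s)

Convert mass defect: Δm = 10.11 g = 0.01011 kg
E = Δm·c² = 0.01011 × (3×10⁸)²
= 0.01011 × 9×10¹⁶ = 9.099×10¹⁴ J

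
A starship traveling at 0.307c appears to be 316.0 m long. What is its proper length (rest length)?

Contracted length L = 316.0 m
γ = 1/√(1 - 0.307²) = 1.0507
L₀ = γL = 1.0507 × 316.0 = 332.0 m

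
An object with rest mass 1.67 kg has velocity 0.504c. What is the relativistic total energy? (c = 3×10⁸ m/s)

γ = 1/√(1 - 0.504²) = 1.158
mc² = 1.67 × (3×10⁸)² = 1.503×10¹⁷ J
E = γmc² = 1.158 × 1.503×10¹⁷ = 1.740×10¹⁷ J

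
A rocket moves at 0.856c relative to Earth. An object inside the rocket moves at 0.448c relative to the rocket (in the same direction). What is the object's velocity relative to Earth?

u = (u' + v)/(1 + u'v/c²)
Numerator: 0.448 + 0.856 = 1.304
Denominator: 1 + 0.383488 = 1.383488
u = 1.304/1.383488 = 0.9425c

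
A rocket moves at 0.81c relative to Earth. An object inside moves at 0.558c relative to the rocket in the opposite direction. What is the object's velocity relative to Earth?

Object's velocity in rocket frame is u' = -0.558c
u = (u' + v)/(1 + u'v/c²) = (v - 0.558)/(1 - 0.558·v/c²)
Numerator: 0.81 - 0.558 = 0.252
Denominator: 1 - 0.45198 = 0.54802
u = 0.252/0.54802 = 0.4598c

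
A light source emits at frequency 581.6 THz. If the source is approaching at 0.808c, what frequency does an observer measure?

β = v/c = 0.808
(1+β)/(1-β) = 1.808/0.192 = 9.417
Doppler factor = √(9.417) = 3.069
f_obs = 581.6 × 3.069 = 1785 THz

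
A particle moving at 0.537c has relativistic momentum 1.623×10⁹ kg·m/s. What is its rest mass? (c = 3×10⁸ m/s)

γ = 1/√(1 - 0.537²) = 1.1854
v = 0.537 × 3×10⁸ = 1.611×10⁸ m/s
m = p/(γv) = 1.623×10⁹/(1.1854 × 1.611×10⁸) = 8.499 kg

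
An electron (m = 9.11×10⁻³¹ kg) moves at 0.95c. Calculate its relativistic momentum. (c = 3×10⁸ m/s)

γ = 1/√(1 - 0.95²) = 3.2026
v = 0.95 × 3×10⁸ = 2.850×10⁸ m/s
p = γmv = 3.2026 × 9.11×10⁻³¹ × 2.850×10⁸ = 8.315×10⁻²² kg·m/s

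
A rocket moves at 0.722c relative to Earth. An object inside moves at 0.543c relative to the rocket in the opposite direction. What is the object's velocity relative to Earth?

Object's velocity in rocket frame is u' = -0.543c
u = (u' + v)/(1 + u'v/c²) = (v - 0.543)/(1 - 0.543·v/c²)
Numerator: 0.722 - 0.543 = 0.179
Denominator: 1 - 0.392046 = 0.607954
u = 0.179/0.607954 = 0.2944c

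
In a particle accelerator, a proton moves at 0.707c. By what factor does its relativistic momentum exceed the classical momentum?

p_rel = γmv, p_class = mv
Ratio = γ = 1/√(1 - 0.707²)
= 1/√(0.500151) = 1.414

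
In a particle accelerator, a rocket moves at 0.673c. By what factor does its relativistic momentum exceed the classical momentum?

p_rel = γmv, p_class = mv
Ratio = γ = 1/√(1 - 0.673²)
= 1/√(0.547071) = 1.352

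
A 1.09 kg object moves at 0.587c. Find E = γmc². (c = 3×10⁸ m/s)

γ = 1/√(1 - 0.587²) = 1.235
mc² = 1.09 × (3×10⁸)² = 9.810×10¹⁶ J
E = γmc² = 1.235 × 9.810×10¹⁶ = 1.212×10¹⁷ J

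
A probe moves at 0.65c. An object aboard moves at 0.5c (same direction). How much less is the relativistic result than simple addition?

Classical: u' + v = 0.5 + 0.65 = 1.15c
Relativistic: u = (0.5 + 0.65)/(1 + 0.325) = 1.15/1.325 = 0.8679c
Difference: 1.15 - 0.8679 = 0.2821c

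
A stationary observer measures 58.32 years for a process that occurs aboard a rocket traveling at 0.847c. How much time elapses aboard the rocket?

Dilated time Δt = 58.32 years
γ = 1/√(1 - 0.847²) = 1.881
Δt₀ = Δt/γ = 58.32/1.881 = 31.00 years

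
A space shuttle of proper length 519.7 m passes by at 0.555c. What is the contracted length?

Proper length L₀ = 519.7 m
γ = 1/√(1 - 0.555²) = 1.2021
L = L₀/γ = 519.7/1.2021 = 432.3 m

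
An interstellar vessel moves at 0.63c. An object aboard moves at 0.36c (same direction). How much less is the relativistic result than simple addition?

Classical: u' + v = 0.36 + 0.63 = 0.99c
Relativistic: u = (0.36 + 0.63)/(1 + 0.2268) = 0.99/1.2268 = 0.8070c
Difference: 0.99 - 0.8070 = 0.1830c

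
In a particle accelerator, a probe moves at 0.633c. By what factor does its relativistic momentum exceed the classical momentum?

p_rel = γmv, p_class = mv
Ratio = γ = 1/√(1 - 0.633²)
= 1/√(0.599311) = 1.292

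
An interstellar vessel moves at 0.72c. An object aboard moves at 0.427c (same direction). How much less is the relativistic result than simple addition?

Classical: u' + v = 0.427 + 0.72 = 1.147c
Relativistic: u = (0.427 + 0.72)/(1 + 0.30744) = 1.147/1.30744 = 0.8773c
Difference: 1.147 - 0.8773 = 0.2697c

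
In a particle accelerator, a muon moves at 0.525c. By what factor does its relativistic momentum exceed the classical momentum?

p_rel = γmv, p_class = mv
Ratio = γ = 1/√(1 - 0.525²)
= 1/√(0.724375) = 1.175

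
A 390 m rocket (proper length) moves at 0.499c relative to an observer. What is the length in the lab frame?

Proper length L₀ = 390 m
γ = 1/√(1 - 0.499²) = 1.154
L = L₀/γ = 390/1.154 = 338.0 m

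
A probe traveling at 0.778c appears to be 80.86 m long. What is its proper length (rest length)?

Contracted length L = 80.86 m
γ = 1/√(1 - 0.778²) = 1.592
L₀ = γL = 1.592 × 80.86 = 128.7 m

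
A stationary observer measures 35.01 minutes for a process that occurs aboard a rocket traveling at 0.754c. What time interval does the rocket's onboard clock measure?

Dilated time Δt = 35.01 minutes
γ = 1/√(1 - 0.754²) = 1.522
Δt₀ = Δt/γ = 35.01/1.522 = 23.00 minutes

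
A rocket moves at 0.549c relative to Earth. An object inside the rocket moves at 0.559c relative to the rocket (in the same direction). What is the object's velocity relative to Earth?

u = (u' + v)/(1 + u'v/c²)
Numerator: 0.559 + 0.549 = 1.108
Denominator: 1 + 0.306891 = 1.306891
u = 1.108/1.306891 = 0.8478c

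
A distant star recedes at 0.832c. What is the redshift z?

β = 0.832
(1+β)/(1-β) = 1.832/0.168 = 10.90
√(10.90) = 3.302
z = 3.302 - 1 = 2.302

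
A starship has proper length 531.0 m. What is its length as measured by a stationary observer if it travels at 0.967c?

Proper length L₀ = 531.0 m
γ = 1/√(1 - 0.967²) = 3.925
L = L₀/γ = 531.0/3.925 = 135.3 m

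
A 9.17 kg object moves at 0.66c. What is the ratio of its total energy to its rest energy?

E = γmc², E₀ = mc²
E/E₀ = γ = 1/√(1 - 0.66²) = 1.331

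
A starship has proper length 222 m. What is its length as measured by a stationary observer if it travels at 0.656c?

Proper length L₀ = 222 m
γ = 1/√(1 - 0.656²) = 1.3249
L = L₀/γ = 222/1.3249 = 167.6 m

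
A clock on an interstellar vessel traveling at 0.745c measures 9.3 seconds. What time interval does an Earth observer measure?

Proper time Δt₀ = 9.3 seconds
γ = 1/√(1 - 0.745²) = 1.499
Δt = γΔt₀ = 1.499 × 9.3 = 13.94 seconds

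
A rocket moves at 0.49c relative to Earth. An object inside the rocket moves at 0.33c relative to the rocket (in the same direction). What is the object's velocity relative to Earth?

u = (u' + v)/(1 + u'v/c²)
Numerator: 0.33 + 0.49 = 0.82
Denominator: 1 + 0.1617 = 1.1617
u = 0.82/1.1617 = 0.7059c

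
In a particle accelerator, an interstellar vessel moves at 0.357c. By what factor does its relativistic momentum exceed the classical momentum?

p_rel = γmv, p_class = mv
Ratio = γ = 1/√(1 - 0.357²)
= 1/√(0.872551) = 1.071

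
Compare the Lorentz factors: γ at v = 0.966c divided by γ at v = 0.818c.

γ₁ = 1/√(1 - 0.966²) = 3.8678
γ₂ = 1/√(1 - 0.818²) = 1.7385
γ₁/γ₂ = 3.8678/1.7385 = 2.225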